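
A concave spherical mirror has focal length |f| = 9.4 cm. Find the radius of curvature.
R = 2|f| = 18.8 cm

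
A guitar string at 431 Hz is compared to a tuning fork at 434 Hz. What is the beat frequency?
3 Hz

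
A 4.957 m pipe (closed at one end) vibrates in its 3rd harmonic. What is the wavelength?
λₙ = 4L/n = 6.609 m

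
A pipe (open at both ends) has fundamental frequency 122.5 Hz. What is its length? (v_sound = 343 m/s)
L = v/(2f₁) = 1.4 m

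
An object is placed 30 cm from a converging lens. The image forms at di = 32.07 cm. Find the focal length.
1/f = 1/do + 1/di → f = 15.5 cm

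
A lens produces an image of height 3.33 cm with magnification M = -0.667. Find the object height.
ho = |hi|/|M| = 4.993 cm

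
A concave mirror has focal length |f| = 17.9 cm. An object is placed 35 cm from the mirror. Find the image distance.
f = +17.9 cm (concave); 1/di = 1/f − 1/do → di = 36.64 cm (real image, in front of mirror)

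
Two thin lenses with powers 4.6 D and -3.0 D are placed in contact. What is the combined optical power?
P_total = P₁ + P₂ = 1.6 D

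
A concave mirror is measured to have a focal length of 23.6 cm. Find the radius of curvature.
R = 2|f| = 47.2 cm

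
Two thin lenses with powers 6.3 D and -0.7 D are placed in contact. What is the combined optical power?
P_total = P₁ + P₂ = 5.6 D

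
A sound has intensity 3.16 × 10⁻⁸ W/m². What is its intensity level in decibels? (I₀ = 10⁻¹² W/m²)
β = 10·log₁₀(I/I₀) = 45 dB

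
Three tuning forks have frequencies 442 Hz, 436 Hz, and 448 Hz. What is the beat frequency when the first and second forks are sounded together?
6 Hz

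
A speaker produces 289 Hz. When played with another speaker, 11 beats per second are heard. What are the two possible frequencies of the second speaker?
f₂ = 289 ± 11 Hz → 300 Hz or 278 Hz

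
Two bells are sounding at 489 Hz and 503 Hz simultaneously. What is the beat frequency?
14 Hz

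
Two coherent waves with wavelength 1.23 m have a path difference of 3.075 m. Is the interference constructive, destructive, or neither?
destructive — path difference = 2.5λ, an odd multiple of λ/2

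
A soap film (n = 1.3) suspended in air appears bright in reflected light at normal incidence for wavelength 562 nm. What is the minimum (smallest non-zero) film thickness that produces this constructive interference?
2nt = (m − ½)λ with m = 1 → t = (m − ½)λ/(2n) = 108.1 nm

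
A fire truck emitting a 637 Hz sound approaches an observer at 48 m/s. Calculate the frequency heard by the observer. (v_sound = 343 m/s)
f_obs = f·v/(v − v_s) = 740.6 Hz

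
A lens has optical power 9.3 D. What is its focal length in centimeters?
f = 1/P = 10.75 cm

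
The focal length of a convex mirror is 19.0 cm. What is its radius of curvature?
R = 2|f| = 38 cm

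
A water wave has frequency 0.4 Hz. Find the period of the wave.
T = 1/f = 2.5 s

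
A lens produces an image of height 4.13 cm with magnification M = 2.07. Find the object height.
ho = |hi|/|M| = 1.995 cm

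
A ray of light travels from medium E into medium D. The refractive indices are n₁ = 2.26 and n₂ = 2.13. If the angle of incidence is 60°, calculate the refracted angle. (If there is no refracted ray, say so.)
sin θ₂ = (n₁/n₂)·sin θ₁ = 0.9189 → θ₂ = 66.76°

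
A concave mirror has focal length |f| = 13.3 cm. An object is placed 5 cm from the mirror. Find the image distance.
f = +13.3 cm (concave); 1/di = 1/f − 1/do → di = -8.012 cm (virtual image, behind mirror)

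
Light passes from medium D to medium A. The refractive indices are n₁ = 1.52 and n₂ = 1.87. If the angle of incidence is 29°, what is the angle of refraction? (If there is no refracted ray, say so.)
sin θ₂ = (n₁/n₂)·sin θ₁ = 0.3941 → θ₂ = 23.21°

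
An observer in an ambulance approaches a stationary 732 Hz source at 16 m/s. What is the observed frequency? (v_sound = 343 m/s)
f_obs = f·(v + v_o)/v = 766.1 Hz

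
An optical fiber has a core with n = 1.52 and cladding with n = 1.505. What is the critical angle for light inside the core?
θc = arcsin(n_cladding/n_core) = 81.94°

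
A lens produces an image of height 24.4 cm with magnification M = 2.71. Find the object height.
ho = |hi|/|M| = 9.004 cm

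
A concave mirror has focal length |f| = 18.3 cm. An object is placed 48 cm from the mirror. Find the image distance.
f = +18.3 cm (concave); 1/di = 1/f − 1/do → di = 29.58 cm (real image, in front of mirror)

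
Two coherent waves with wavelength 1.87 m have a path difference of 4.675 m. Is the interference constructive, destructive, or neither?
destructive — path difference = 2.5λ, an odd multiple of λ/2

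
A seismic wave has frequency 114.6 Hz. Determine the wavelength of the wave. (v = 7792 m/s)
λ = v/f = 67.99 m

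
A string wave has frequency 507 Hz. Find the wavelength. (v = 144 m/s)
λ = v/f = 0.284 m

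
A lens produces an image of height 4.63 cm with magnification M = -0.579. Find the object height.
ho = |hi|/|M| = 7.997 cm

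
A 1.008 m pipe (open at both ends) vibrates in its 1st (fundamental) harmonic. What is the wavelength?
λₙ = 2L/n = 2.016 m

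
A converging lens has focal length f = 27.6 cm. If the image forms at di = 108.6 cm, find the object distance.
1/do = 1/f − 1/di → do = 37 cm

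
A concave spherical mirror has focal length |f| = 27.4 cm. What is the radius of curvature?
R = 2|f| = 54.8 cm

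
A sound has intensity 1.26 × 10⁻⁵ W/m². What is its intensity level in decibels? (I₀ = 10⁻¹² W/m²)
β = 10·log₁₀(I/I₀) = 71 dB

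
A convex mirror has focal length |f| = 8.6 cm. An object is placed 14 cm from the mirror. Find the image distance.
f = −8.6 cm (convex); 1/di = 1/f − 1/do → di = -5.327 cm (virtual image, behind mirror)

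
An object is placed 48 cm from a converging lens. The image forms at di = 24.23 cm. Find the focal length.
1/f = 1/do + 1/di → f = 16.1 cm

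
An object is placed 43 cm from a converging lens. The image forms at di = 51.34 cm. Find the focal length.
1/f = 1/do + 1/di → f = 23.4 cm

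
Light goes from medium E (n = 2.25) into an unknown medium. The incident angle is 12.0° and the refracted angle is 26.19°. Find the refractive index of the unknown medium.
n₂ = n₁·sin θ₁ / sin θ₂ = 1.06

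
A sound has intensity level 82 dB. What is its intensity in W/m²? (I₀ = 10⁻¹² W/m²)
I = I₀·10^(β/10) = 1.58 × 10⁻⁴ W/m²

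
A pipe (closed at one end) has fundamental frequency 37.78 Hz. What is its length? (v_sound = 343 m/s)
L = v/(4f₁) = 2.27 m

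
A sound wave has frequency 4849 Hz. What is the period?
T = 1/f = 2.062 × 10⁻⁴ s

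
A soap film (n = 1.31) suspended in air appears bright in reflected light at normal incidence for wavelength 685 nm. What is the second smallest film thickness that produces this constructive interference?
2nt = (m − ½)λ with m = 2 → t = (m − ½)λ/(2n) = 392.2 nm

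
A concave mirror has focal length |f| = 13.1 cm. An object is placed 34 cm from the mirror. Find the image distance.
f = +13.1 cm (concave); 1/di = 1/f − 1/do → di = 21.31 cm (real image, in front of mirror)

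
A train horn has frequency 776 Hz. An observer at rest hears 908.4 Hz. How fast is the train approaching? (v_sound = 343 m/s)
v_s = v·(1 − f/f_obs) = 49.99 m/s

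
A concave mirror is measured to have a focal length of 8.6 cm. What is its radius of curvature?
R = 2|f| = 17.2 cm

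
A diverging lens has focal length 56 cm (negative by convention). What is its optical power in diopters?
P = 1/f = -1.786 D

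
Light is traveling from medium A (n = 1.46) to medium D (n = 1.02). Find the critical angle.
θc = arcsin(n₂/n₁) = 44.32°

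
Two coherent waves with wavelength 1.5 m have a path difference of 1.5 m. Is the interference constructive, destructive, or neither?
constructive — path difference = 1λ, a whole number of wavelengths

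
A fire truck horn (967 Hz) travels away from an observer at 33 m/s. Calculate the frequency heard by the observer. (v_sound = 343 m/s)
f_obs = f·v/(v + v_s) = 882.1 Hz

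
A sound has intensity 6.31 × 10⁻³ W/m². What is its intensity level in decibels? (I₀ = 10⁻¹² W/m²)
β = 10·log₁₀(I/I₀) = 98 dB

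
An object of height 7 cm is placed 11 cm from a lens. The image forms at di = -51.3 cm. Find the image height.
hi = (-di/do) × ho = 32.65 cm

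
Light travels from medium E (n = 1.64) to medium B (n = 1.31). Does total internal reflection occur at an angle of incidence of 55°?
θc = arcsin(n₂/n₁) = 53.01°; 55° > θc, so yes — total internal reflection.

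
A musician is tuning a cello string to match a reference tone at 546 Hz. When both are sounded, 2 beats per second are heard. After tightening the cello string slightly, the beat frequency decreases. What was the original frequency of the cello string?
544 Hz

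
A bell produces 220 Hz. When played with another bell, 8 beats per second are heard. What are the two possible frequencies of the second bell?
f₂ = 220 ± 8 Hz → 228 Hz or 212 Hz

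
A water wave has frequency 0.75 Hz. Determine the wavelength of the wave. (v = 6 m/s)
λ = v/f = 8 m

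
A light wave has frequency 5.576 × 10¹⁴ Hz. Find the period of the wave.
T = 1/f = 1.793 × 10⁻¹⁵ s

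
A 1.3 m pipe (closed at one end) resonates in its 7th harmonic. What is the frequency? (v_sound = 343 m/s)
fₙ = nv/(4L) = 461.7 Hz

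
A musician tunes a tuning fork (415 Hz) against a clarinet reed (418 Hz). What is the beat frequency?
3 Hz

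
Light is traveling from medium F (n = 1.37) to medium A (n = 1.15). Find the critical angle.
θc = arcsin(n₂/n₁) = 57.08°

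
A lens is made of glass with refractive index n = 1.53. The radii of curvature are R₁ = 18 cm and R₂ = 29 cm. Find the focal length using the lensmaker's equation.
1/f = (n − 1)(1/R₁ − 1/R₂) → f = 89.54 cm (converging lens)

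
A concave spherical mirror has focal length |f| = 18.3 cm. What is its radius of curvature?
R = 2|f| = 36.6 cm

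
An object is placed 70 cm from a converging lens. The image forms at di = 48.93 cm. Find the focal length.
1/f = 1/do + 1/di → f = 28.8 cm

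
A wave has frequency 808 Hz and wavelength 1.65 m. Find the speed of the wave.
v = fλ = 1333 m/s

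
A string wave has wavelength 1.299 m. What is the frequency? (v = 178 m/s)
f = v/λ = 137 Hz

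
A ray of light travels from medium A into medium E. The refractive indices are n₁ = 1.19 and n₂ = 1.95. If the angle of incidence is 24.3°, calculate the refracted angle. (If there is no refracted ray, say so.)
sin θ₂ = (n₁/n₂)·sin θ₁ = 0.2511 → θ₂ = 14.54°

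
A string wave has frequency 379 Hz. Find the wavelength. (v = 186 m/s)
λ = v/f = 0.4908 m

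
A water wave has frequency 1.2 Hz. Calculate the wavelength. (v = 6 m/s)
λ = v/f = 5 m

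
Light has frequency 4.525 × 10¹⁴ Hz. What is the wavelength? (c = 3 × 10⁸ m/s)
λ = c/f = 663 nm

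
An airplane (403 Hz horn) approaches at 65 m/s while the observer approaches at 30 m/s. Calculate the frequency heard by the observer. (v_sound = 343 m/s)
f_obs = f·(v + v_o)/(v − v_s) = 540.7 Hz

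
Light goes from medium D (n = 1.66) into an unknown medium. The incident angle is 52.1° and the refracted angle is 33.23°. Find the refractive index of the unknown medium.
n₂ = n₁·sin θ₁ / sin θ₂ = 2.39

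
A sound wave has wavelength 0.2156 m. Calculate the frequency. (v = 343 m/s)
f = v/λ = 1591 Hz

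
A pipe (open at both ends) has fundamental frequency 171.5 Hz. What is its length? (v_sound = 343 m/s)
L = v/(2f₁) = 1 m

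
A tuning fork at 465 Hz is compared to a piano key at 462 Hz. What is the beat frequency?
3 Hz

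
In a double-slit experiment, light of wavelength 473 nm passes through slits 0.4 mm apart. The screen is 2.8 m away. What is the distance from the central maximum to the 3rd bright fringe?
y = mλL/d = 9.933 mm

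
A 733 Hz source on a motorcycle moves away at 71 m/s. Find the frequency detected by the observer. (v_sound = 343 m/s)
f_obs = f·v/(v + v_s) = 607.3 Hz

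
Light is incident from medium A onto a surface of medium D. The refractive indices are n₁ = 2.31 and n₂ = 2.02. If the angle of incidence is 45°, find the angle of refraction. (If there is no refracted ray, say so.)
sin θ₂ = (n₁/n₂)·sin θ₁ = 0.8086 → θ₂ = 53.96°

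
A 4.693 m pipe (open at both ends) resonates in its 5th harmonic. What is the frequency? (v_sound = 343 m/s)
fₙ = nv/(2L) = 182.7 Hz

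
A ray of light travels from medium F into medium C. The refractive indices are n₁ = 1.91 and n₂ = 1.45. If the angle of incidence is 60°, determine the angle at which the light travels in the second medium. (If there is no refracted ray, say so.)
sin θ₂ = (n₁/n₂)·sin θ₁ = 1.141 > 1, so there is no refracted ray — the light undergoes total internal reflection.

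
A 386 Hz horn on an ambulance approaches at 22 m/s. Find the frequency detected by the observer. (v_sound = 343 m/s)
f_obs = f·v/(v − v_s) = 412.5 Hz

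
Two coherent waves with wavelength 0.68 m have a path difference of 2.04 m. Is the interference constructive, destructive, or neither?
constructive — path difference = 3λ, a whole number of wavelengths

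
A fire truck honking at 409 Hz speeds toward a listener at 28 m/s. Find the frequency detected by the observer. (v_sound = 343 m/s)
f_obs = f·v/(v − v_s) = 445.4 Hz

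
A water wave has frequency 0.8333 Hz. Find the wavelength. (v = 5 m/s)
λ = v/f = 6 m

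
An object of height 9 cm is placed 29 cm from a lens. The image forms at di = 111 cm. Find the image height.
hi = (-di/do) × ho = -34.45 cm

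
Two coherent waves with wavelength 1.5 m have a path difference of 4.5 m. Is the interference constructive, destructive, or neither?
constructive — path difference = 3λ, a whole number of wavelengths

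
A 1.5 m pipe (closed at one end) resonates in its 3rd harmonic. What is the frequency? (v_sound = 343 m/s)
fₙ = nv/(4L) = 171.5 Hz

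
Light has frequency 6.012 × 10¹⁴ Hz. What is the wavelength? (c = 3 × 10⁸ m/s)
λ = c/f = 499 nm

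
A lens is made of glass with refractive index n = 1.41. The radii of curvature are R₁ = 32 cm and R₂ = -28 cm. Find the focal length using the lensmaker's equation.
1/f = (n − 1)(1/R₁ − 1/R₂) → f = 36.42 cm (converging lens)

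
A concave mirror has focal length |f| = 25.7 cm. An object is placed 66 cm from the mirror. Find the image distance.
f = +25.7 cm (concave); 1/di = 1/f − 1/do → di = 42.09 cm (real image, in front of mirror)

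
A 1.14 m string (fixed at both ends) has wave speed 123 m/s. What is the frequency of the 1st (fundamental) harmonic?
fₙ = nv/(2L) = 53.95 Hz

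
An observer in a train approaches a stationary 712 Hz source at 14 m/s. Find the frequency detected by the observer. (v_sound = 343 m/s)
f_obs = f·(v + v_o)/v = 741.1 Hz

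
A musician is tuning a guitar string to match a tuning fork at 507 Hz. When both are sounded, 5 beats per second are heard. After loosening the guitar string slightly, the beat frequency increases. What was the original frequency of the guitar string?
502 Hz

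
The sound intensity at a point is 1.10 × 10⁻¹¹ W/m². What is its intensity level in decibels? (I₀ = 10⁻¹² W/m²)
β = 10·log₁₀(I/I₀) = 10.41 dB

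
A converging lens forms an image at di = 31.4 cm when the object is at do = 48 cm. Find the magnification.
M = −di/do = -0.6542 (inverted image)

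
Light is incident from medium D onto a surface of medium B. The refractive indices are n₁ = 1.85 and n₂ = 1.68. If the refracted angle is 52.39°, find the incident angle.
sin θ₁ = (n₂/n₁)·sin θ₂ → θ₁ = 46°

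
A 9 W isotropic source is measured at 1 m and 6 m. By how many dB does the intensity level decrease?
Δβ = 20·log₁₀(r₂/r₁) = 15.56 dB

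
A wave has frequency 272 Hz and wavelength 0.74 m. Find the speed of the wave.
v = fλ = 201.3 m/s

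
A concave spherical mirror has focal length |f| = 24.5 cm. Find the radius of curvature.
R = 2|f| = 49 cm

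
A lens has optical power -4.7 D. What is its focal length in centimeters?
f = 1/P = -21.28 cm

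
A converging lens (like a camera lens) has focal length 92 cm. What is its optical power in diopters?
P = 1/f = 1.087 D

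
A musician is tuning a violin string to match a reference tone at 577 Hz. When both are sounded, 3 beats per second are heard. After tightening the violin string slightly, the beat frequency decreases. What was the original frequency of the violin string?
574 Hz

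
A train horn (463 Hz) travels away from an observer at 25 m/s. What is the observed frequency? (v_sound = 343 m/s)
f_obs = f·v/(v + v_s) = 431.5 Hz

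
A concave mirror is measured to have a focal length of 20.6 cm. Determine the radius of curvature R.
R = 2|f| = 41.2 cm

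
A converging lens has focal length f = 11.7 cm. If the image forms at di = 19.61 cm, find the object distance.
1/do = 1/f − 1/di → do = 29.01 cm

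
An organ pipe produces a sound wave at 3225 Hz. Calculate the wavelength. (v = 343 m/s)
λ = v/f = 0.1064 m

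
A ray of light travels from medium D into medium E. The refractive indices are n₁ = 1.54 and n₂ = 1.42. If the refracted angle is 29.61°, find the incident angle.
sin θ₁ = (n₂/n₁)·sin θ₂ → θ₁ = 27.1°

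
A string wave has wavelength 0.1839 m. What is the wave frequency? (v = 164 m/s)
f = v/λ = 891.8 Hz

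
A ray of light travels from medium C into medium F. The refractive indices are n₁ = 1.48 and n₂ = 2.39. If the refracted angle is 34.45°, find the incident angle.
sin θ₁ = (n₂/n₁)·sin θ₂ → θ₁ = 65.99°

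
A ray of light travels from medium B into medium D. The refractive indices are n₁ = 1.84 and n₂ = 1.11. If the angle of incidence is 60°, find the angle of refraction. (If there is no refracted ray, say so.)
sin θ₂ = (n₁/n₂)·sin θ₁ = 1.436 > 1, so there is no refracted ray — the light undergoes total internal reflection.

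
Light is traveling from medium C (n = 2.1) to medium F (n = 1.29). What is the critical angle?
θc = arcsin(n₂/n₁) = 37.9°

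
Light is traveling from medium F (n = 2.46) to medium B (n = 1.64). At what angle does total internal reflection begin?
θc = arcsin(n₂/n₁) = 41.81°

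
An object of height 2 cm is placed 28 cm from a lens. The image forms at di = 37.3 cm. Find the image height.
hi = (-di/do) × ho = -2.664 cm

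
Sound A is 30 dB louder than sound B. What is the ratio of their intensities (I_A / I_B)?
I_A/I_B = 10^(Δβ/10) = 1000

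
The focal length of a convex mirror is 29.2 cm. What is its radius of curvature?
R = 2|f| = 58.4 cm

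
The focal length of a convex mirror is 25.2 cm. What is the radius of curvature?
R = 2|f| = 50.4 cm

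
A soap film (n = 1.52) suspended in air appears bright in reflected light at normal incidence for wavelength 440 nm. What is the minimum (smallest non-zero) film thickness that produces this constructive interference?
2nt = (m − ½)λ with m = 1 → t = (m − ½)λ/(2n) = 72.37 nm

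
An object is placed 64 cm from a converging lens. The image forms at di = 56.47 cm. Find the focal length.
1/f = 1/do + 1/di → f = 30 cm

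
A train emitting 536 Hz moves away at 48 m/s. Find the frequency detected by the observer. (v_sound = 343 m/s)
f_obs = f·v/(v + v_s) = 470.2 Hz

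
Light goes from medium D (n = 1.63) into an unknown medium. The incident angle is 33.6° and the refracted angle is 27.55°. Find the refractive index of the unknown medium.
n₂ = n₁·sin θ₁ / sin θ₂ = 1.95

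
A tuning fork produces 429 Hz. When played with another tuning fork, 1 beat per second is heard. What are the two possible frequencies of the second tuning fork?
f₂ = 429 ± 1 Hz → 430 Hz or 428 Hz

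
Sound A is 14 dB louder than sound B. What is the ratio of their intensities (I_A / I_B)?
I_A/I_B = 10^(Δβ/10) = 25.12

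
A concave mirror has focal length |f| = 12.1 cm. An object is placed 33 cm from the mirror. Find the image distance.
f = +12.1 cm (concave); 1/di = 1/f − 1/do → di = 19.11 cm (real image, in front of mirror)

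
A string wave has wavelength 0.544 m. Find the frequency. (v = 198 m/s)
f = v/λ = 364 Hz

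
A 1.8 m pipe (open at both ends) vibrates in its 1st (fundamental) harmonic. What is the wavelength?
λₙ = 2L/n = 3.6 m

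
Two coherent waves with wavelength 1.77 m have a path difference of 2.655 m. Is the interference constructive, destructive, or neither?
destructive — path difference = 1.5λ, an odd multiple of λ/2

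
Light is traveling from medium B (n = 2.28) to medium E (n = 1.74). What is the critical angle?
θc = arcsin(n₂/n₁) = 49.74°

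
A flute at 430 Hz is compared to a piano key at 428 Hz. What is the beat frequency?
2 Hz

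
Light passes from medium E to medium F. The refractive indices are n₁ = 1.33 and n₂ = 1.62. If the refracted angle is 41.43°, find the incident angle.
sin θ₁ = (n₂/n₁)·sin θ₂ → θ₁ = 53.71°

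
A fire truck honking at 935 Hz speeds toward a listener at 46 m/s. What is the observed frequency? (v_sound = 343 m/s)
f_obs = f·v/(v − v_s) = 1080 Hz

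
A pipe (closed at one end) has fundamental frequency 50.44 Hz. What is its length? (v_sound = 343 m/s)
L = v/(4f₁) = 1.7 m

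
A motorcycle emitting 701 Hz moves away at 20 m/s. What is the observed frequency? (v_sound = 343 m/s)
f_obs = f·v/(v + v_s) = 662.4 Hz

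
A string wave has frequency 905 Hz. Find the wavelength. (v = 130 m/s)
λ = v/f = 0.1436 m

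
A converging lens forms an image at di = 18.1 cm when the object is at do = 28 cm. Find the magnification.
M = −di/do = -0.6464 (inverted image)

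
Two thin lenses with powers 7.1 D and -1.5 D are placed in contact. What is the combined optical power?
P_total = P₁ + P₂ = 5.6 D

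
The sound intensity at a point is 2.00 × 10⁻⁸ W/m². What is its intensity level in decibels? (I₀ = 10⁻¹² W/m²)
β = 10·log₁₀(I/I₀) = 43.01 dB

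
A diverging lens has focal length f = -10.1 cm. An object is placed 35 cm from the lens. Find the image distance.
1/di = 1/f − 1/do → di = -7.838 cm (virtual image)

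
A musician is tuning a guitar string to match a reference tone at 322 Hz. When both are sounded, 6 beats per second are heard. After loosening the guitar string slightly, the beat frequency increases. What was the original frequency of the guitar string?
316 Hz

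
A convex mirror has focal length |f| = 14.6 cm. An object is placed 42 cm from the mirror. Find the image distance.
f = −14.6 cm (convex); 1/di = 1/f − 1/do → di = -10.83 cm (virtual image, behind mirror)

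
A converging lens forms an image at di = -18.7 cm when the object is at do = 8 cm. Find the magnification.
M = −di/do = 2.337 (upright image)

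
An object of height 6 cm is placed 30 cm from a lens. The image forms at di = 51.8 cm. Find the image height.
hi = (-di/do) × ho = -10.36 cm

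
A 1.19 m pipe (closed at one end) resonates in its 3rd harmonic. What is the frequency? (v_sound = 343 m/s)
fₙ = nv/(4L) = 216.2 Hz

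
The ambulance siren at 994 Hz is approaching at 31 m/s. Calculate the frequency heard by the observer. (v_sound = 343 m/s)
f_obs = f·v/(v − v_s) = 1093 Hz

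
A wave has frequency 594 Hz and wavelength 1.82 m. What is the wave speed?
v = fλ = 1081 m/s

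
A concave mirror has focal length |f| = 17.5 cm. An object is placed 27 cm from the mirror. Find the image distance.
f = +17.5 cm (concave); 1/di = 1/f − 1/do → di = 49.74 cm (real image, in front of mirror)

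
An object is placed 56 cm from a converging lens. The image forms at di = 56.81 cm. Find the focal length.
1/f = 1/do + 1/di → f = 28.2 cm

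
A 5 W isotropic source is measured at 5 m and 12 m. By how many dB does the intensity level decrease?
Δβ = 20·log₁₀(r₂/r₁) = 7.604 dB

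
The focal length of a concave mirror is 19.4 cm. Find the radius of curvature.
R = 2|f| = 38.8 cm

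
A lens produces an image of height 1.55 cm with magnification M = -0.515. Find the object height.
ho = |hi|/|M| = 3.01 cm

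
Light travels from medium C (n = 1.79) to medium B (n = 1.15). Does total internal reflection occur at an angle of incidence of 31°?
θc = arcsin(n₂/n₁) = 39.98°; 31° < θc, so no — the ray refracts.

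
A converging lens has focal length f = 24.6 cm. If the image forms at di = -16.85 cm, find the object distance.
1/do = 1/f − 1/di → do = 10 cm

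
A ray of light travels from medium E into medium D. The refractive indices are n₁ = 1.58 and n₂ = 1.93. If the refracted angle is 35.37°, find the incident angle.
sin θ₁ = (n₂/n₁)·sin θ₂ → θ₁ = 45°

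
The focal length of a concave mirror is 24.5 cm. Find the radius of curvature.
R = 2|f| = 49 cm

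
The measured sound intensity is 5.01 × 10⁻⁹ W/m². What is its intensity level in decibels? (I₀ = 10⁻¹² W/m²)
β = 10·log₁₀(I/I₀) = 37 dB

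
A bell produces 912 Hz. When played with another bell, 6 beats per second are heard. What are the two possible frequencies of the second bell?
f₂ = 912 ± 6 Hz → 918 Hz or 906 Hz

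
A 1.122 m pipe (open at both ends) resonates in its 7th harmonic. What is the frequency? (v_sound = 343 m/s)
fₙ = nv/(2L) = 1070 Hz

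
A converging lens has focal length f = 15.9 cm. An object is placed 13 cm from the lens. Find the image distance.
1/di = 1/f − 1/do → di = -71.28 cm (virtual image)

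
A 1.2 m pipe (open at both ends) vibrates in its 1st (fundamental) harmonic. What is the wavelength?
λₙ = 2L/n = 2.4 m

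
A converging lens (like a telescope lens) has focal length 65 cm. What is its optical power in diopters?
P = 1/f = 1.538 D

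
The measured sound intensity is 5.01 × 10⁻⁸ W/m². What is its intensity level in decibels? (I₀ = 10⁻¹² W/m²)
β = 10·log₁₀(I/I₀) = 47 dB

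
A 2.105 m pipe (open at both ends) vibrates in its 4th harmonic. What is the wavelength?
λₙ = 2L/n = 1.052 m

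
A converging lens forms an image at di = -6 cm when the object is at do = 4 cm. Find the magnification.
M = −di/do = 1.5 (upright image)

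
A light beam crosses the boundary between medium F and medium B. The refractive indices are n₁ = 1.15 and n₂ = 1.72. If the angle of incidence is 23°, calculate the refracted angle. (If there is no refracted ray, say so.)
sin θ₂ = (n₁/n₂)·sin θ₁ = 0.2612 → θ₂ = 15.14°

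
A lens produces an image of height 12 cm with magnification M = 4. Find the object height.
ho = |hi|/|M| = 3 cm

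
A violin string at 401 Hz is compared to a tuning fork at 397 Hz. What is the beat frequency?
4 Hz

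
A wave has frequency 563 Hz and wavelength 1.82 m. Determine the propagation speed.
v = fλ = 1025 m/s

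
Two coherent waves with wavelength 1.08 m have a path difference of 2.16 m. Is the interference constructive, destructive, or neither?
constructive — path difference = 2λ, a whole number of wavelengths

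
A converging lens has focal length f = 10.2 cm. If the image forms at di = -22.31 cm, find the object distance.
1/do = 1/f − 1/di → do = 7 cm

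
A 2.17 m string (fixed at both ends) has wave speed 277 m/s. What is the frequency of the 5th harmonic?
fₙ = nv/(2L) = 319.1 Hz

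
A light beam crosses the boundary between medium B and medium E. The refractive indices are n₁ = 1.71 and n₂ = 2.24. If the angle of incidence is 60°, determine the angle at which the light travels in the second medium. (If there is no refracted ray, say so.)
sin θ₂ = (n₁/n₂)·sin θ₁ = 0.6611 → θ₂ = 41.39°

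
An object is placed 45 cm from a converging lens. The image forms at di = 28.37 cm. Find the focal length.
1/f = 1/do + 1/di → f = 17.4 cm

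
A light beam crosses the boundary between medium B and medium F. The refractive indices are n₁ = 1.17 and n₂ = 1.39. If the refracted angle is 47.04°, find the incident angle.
sin θ₁ = (n₂/n₁)·sin θ₂ → θ₁ = 60.39°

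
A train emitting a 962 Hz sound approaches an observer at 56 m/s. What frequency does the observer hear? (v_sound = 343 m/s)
f_obs = f·v/(v − v_s) = 1150 Hz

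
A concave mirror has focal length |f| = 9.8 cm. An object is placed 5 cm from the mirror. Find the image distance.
f = +9.8 cm (concave); 1/di = 1/f − 1/do → di = -10.21 cm (virtual image, behind mirror)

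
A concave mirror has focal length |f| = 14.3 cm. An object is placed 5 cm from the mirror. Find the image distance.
f = +14.3 cm (concave); 1/di = 1/f − 1/do → di = -7.688 cm (virtual image, behind mirror)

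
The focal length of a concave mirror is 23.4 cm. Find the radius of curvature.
R = 2|f| = 46.8 cm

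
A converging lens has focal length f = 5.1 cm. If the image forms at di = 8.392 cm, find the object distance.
1/do = 1/f − 1/di → do = 13 cm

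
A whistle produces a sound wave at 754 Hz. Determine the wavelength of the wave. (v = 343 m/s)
λ = v/f = 0.4549 m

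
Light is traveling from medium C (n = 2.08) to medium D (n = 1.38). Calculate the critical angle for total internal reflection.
θc = arcsin(n₂/n₁) = 41.56°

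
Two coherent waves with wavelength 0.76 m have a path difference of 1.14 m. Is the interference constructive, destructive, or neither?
destructive — path difference = 1.5λ, an odd multiple of λ/2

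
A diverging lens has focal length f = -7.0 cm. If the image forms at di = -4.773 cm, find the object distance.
1/do = 1/f − 1/di → do = 15 cm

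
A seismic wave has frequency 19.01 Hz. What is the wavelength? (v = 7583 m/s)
λ = v/f = 398.9 m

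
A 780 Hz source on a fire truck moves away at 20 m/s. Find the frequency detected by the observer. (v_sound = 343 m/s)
f_obs = f·v/(v + v_s) = 737 Hz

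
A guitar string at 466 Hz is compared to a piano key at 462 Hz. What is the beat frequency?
4 Hz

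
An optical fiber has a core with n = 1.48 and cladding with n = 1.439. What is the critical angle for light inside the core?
θc = arcsin(n_cladding/n_core) = 76.48°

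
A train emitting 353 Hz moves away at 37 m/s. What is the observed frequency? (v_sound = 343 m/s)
f_obs = f·v/(v + v_s) = 318.6 Hz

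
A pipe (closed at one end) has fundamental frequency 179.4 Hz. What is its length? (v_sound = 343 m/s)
L = v/(4f₁) = 0.478 m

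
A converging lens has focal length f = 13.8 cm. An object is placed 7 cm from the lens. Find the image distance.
1/di = 1/f − 1/do → di = -14.21 cm (virtual image)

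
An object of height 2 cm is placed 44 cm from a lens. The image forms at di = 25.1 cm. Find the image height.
hi = (-di/do) × ho = -1.141 cm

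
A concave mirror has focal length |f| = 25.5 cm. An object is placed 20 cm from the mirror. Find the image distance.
f = +25.5 cm (concave); 1/di = 1/f − 1/do → di = -92.73 cm (virtual image, behind mirror)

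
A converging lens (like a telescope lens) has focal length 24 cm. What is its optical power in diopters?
P = 1/f = 4.167 D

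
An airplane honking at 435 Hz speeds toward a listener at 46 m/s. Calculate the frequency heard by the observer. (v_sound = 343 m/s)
f_obs = f·v/(v − v_s) = 502.4 Hz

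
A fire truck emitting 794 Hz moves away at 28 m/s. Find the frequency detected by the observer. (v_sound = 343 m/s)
f_obs = f·v/(v + v_s) = 734.1 Hz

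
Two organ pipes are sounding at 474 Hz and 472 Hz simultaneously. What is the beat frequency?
2 Hz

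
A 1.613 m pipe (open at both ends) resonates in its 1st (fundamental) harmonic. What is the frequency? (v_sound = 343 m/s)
fₙ = nv/(2L) = 106.3 Hz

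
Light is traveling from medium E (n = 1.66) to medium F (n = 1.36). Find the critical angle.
θc = arcsin(n₂/n₁) = 55.01°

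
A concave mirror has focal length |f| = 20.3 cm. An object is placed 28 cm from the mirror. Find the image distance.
f = +20.3 cm (concave); 1/di = 1/f − 1/do → di = 73.82 cm (real image, in front of mirror)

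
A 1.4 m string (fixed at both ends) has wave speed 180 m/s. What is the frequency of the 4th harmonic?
fₙ = nv/(2L) = 257.1 Hz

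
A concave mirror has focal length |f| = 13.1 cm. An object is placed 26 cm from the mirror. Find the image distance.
f = +13.1 cm (concave); 1/di = 1/f − 1/do → di = 26.4 cm (real image, in front of mirror)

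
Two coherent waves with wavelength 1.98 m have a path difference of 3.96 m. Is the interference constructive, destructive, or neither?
constructive — path difference = 2λ, a whole number of wavelengths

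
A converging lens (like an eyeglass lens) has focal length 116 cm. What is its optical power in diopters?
P = 1/f = 0.8621 D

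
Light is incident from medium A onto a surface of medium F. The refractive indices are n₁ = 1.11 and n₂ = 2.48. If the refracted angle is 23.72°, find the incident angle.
sin θ₁ = (n₂/n₁)·sin θ₂ → θ₁ = 64°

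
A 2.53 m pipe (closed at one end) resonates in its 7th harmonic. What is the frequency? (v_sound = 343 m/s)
fₙ = nv/(4L) = 237.3 Hz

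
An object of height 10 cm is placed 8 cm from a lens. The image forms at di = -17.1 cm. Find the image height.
hi = (-di/do) × ho = 21.38 cm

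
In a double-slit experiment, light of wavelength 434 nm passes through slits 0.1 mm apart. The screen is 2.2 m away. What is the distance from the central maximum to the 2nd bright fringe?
y = mλL/d = 19.1 mm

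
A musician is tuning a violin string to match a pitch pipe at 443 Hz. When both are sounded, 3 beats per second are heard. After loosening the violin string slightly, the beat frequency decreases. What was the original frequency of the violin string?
446 Hz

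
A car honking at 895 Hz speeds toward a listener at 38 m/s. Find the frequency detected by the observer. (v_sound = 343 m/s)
f_obs = f·v/(v − v_s) = 1007 Hz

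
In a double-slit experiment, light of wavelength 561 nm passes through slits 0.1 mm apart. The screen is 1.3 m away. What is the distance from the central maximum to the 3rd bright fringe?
y = mλL/d = 21.88 mm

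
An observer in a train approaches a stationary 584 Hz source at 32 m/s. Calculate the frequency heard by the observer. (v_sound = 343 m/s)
f_obs = f·(v + v_o)/v = 638.5 Hz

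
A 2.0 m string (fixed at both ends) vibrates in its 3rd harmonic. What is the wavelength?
λₙ = 2L/n = 1.333 m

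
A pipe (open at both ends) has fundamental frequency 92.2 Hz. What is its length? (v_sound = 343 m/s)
L = v/(2f₁) = 1.86 m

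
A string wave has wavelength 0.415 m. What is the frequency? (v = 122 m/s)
f = v/λ = 294 Hz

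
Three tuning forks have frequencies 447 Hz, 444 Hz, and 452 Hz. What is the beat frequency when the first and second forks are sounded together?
3 Hz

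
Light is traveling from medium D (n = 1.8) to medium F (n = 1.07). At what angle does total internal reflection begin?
θc = arcsin(n₂/n₁) = 36.47°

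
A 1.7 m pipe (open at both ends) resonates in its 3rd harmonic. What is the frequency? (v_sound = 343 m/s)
fₙ = nv/(2L) = 302.6 Hz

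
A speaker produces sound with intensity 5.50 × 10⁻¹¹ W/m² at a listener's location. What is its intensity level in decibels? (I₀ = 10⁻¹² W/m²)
β = 10·log₁₀(I/I₀) = 17.4 dB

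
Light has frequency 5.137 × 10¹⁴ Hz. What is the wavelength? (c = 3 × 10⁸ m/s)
λ = c/f = 584 nm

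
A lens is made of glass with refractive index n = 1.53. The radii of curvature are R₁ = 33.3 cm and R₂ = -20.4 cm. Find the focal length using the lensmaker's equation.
1/f = (n − 1)(1/R₁ − 1/R₂) → f = 23.87 cm (converging lens)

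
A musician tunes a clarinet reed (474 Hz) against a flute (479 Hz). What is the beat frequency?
5 Hz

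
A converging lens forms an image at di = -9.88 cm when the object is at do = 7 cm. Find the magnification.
M = −di/do = 1.411 (upright image)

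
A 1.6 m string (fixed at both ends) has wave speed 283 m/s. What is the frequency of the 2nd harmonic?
fₙ = nv/(2L) = 176.9 Hz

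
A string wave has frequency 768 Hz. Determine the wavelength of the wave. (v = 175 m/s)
λ = v/f = 0.2279 m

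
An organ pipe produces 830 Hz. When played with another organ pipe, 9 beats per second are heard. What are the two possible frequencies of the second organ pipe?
f₂ = 830 ± 9 Hz → 839 Hz or 821 Hz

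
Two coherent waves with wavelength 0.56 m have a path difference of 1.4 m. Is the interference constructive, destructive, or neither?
destructive — path difference = 2.5λ, an odd multiple of λ/2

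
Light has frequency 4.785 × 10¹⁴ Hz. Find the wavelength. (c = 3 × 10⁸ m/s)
λ = c/f = 627 nm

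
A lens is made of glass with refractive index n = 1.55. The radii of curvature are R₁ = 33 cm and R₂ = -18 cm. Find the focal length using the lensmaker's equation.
1/f = (n − 1)(1/R₁ − 1/R₂) → f = 21.18 cm (converging lens)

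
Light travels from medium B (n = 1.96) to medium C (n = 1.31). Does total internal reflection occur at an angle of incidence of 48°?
θc = arcsin(n₂/n₁) = 41.94°; 48° > θc, so yes — total internal reflection.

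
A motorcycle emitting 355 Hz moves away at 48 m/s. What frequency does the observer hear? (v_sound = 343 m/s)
f_obs = f·v/(v + v_s) = 311.4 Hz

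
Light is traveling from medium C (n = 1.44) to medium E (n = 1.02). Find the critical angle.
θc = arcsin(n₂/n₁) = 45.1°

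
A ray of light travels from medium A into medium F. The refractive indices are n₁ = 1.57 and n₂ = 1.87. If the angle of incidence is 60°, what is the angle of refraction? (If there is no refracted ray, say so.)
sin θ₂ = (n₁/n₂)·sin θ₁ = 0.7271 → θ₂ = 46.64°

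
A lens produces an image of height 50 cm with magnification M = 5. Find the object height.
ho = |hi|/|M| = 10 cm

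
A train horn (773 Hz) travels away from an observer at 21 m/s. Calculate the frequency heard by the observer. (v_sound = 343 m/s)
f_obs = f·v/(v + v_s) = 728.4 Hz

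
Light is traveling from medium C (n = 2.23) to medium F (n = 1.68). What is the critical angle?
θc = arcsin(n₂/n₁) = 48.88°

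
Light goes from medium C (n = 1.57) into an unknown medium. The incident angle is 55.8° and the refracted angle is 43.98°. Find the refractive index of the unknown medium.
n₂ = n₁·sin θ₁ / sin θ₂ = 1.87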